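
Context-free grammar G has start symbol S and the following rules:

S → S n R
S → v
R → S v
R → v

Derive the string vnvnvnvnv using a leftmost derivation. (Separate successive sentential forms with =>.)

S => SnR   [S → S n R]
SnR => SnRnR   [S → S n R]
SnRnR => SnRnRnR   [S → S n R]
SnRnRnR => SnRnRnRnR   [S → S n R]
SnRnRnRnR => vnRnRnRnR   [S → v]
vnRnRnRnR => vnvnRnRnR   [R → v]
vnvnRnRnR => vnvnvnRnR   [R → v]
vnvnvnRnR => vnvnvnvnR   [R → v]
vnvnvnvnR => vnvnvnvnv   [R → v]

S => SnR => SnRnR => SnRnRnR => SnRnRnRnR => vnRnRnRnR => vnvnRnRnR => vnvnvnRnR => vnvnvnvnR => vnvnvnvnv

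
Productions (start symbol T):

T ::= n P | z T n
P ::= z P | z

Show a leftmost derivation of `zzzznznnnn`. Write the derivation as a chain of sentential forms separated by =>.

T => zTn => zzTnn => zzzTnnn => zzzzTnnnn => zzzznPnnnn => zzzznznnnn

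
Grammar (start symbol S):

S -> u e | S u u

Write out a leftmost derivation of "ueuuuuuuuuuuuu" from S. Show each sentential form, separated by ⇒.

S ⇒ Suu ⇒ Suuuu ⇒ Suuuuuu ⇒ Suuuuuuuu ⇒ Suuuuuuuuuu ⇒ Suuuuuuuuuuuu ⇒ ueuuuuuuuuuuuu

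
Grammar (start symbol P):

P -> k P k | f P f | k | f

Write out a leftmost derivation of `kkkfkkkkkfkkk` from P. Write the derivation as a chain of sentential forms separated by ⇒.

P ⇒ kPk   [P -> k P k]
kPk ⇒ kkPkk   [P -> k P k]
kkPkk ⇒ kkkPkkk   [P -> k P k]
kkkPkkk ⇒ kkkfPfkkk   [P -> f P f]
kkkfPfkkk ⇒ kkkfkPkfkkk   [P -> k P k]
kkkfkPkfkkk ⇒ kkkfkkPkkfkkk   [P -> k P k]
kkkfkkPkkfkkk ⇒ kkkfkkkkkfkkk   [P -> k]

P⇒kPk⇒kkPkk⇒kkkPkkk⇒kkkfPfkkk⇒kkkfkPkfkkk⇒kkkfkkPkkfkkk⇒kkkfkkkkkfkkk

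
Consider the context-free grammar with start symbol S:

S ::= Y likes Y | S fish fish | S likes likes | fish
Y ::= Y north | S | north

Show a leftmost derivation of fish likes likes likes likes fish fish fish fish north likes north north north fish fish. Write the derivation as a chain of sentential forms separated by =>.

S => S fish fish => Y likes Y fish fish => Y north likes Y fish fish => S north likes Y fish fish => S fish fish north likes Y fish fish => S fish fish fish fish north likes Y fish fish => S likes likes fish fish fish fish north likes Y fish fish => S likes likes likes likes fish fish fish fish north likes Y fish fish => fish likes likes likes likes fish fish fish fish north likes Y fish fish => fish likes likes likes likes fish fish fish fish north likes Y north fish fish => fish likes likes likes likes fish fish fish fish north likes Y north north fish fish => fish likes likes likes likes fish fish fish fish north likes north north north fish fish

S => S fish fish   [S ::= S fish fish]
S fish fish => Y likes Y fish fish   [S ::= Y likes Y]
Y likes Y fish fish => Y north likes Y fish fish   [Y ::= Y north]
Y north likes Y fish fish => S north likes Y fish fish   [Y ::= S]
S north likes Y fish fish => S fish fish north likes Y fish fish   [S ::= S fish fish]
S fish fish north likes Y fish fish => S fish fish fish fish north likes Y fish fish   [S ::= S fish fish]
S fish fish fish fish north likes Y fish fish => S likes likes fish fish fish fish north likes Y fish fish   [S ::= S likes likes]
S likes likes fish fish fish fish north likes Y fish fish => S likes likes likes likes fish fish fish fish north likes Y fish fish   [S ::= S likes likes]
S likes likes likes likes fish fish fish fish north likes Y fish fish => fish likes likes likes likes fish fish fish fish north likes Y fish fish   [S ::= fish]
fish likes likes likes likes fish fish fish fish north likes Y fish fish => fish likes likes likes likes fish fish fish fish north likes Y north fish fish   [Y ::= Y north]
fish likes likes likes likes fish fish fish fish north likes Y north fish fish => fish likes likes likes likes fish fish fish fish north likes Y north north fish fish   [Y ::= Y north]
fish likes likes likes likes fish fish fish fish north likes Y north north fish fish => fish likes likes likes likes fish fish fish fish north likes north north north fish fish   [Y ::= north]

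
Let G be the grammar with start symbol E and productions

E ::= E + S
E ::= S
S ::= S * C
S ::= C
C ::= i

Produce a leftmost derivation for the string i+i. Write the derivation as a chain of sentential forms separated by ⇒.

E⇒E+S⇒S+S⇒C+S⇒i+S⇒i+C⇒i+i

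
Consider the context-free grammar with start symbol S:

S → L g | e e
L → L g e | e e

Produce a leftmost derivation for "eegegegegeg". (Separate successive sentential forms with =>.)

S => Lg => Lgeg => Lgegeg => Lgegegeg => Lgegegegeg => eegegegegeg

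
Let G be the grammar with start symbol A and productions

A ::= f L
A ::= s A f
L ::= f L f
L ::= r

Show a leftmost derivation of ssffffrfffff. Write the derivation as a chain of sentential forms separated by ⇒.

A ⇒ sAf ⇒ ssAff ⇒ ssfLff ⇒ ssffLfff ⇒ ssfffLffff ⇒ ssffffLfffff ⇒ ssffffrfffff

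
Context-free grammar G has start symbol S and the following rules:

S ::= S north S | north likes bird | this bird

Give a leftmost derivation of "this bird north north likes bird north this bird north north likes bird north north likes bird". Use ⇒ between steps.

S ⇒ S north S ⇒ this bird north S ⇒ this bird north S north S ⇒ this bird north north likes bird north S ⇒ this bird north north likes bird north S north S ⇒ this bird north north likes bird north S north S north S ⇒ this bird north north likes bird north this bird north S north S ⇒ this bird north north likes bird north this bird north north likes bird north S ⇒ this bird north north likes bird north this bird north north likes bird north north likes bird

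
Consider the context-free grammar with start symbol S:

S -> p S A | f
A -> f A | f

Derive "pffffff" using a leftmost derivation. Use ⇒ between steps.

S ⇒ pSA   [S -> p S A]
pSA ⇒ pfA   [S -> f]
pfA ⇒ pffA   [A -> f A]
pffA ⇒ pfffA   [A -> f A]
pfffA ⇒ pffffA   [A -> f A]
pffffA ⇒ pfffffA   [A -> f A]
pfffffA ⇒ pffffff   [A -> f]

S ⇒ pSA ⇒ pfA ⇒ pffA ⇒ pfffA ⇒ pffffA ⇒ pfffffA ⇒ pffffff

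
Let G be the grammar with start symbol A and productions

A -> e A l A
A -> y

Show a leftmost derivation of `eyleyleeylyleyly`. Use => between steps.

A => eAlA => eylA => eyleAlA => eyleylA => eyleyleAlA => eyleyleeAlAlA => eyleyleeylAlA => eyleyleeylylA => eyleyleeylyleAlA => eyleyleeylyleylA => eyleyleeylyleyly

A => eAlA   [A -> e A l A]
eAlA => eylA   [A -> y]
eylA => eyleAlA   [A -> e A l A]
eyleAlA => eyleylA   [A -> y]
eyleylA => eyleyleAlA   [A -> e A l A]
eyleyleAlA => eyleyleeAlAlA   [A -> e A l A]
eyleyleeAlAlA => eyleyleeylAlA   [A -> y]
eyleyleeylAlA => eyleyleeylylA   [A -> y]
eyleyleeylylA => eyleyleeylyleAlA   [A -> e A l A]
eyleyleeylyleAlA => eyleyleeylyleylA   [A -> y]
eyleyleeylyleylA => eyleyleeylyleyly   [A -> y]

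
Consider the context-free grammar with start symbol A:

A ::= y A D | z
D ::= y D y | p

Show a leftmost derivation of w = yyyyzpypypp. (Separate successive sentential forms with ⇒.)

A ⇒ yAD ⇒ yyADD ⇒ yyyADDD ⇒ yyyyADDDD ⇒ yyyyzDDDD ⇒ yyyyzpDDD ⇒ yyyyzpyDyDD ⇒ yyyyzpypyDD ⇒ yyyyzpypypD ⇒ yyyyzpypypp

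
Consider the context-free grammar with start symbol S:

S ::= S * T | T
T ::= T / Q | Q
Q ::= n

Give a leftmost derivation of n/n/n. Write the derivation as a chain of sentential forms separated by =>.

S => T => T/Q => T/Q/Q => Q/Q/Q => n/Q/Q => n/n/Q => n/n/n

S => T   [S ::= T]
T => T/Q   [T ::= T / Q]
T/Q => T/Q/Q   [T ::= T / Q]
T/Q/Q => Q/Q/Q   [T ::= Q]
Q/Q/Q => n/Q/Q   [Q ::= n]
n/Q/Q => n/n/Q   [Q ::= n]
n/n/Q => n/n/n   [Q ::= n]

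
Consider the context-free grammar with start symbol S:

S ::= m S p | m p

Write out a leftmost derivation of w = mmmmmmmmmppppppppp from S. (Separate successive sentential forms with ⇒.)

S ⇒ mSp   [S ::= m S p]
mSp ⇒ mmSpp   [S ::= m S p]
mmSpp ⇒ mmmSppp   [S ::= m S p]
mmmSppp ⇒ mmmmSpppp   [S ::= m S p]
mmmmSpppp ⇒ mmmmmSppppp   [S ::= m S p]
mmmmmSppppp ⇒ mmmmmmSpppppp   [S ::= m S p]
mmmmmmSpppppp ⇒ mmmmmmmSppppppp   [S ::= m S p]
mmmmmmmSppppppp ⇒ mmmmmmmmSpppppppp   [S ::= m S p]
mmmmmmmmSpppppppp ⇒ mmmmmmmmmppppppppp   [S ::= m p]

S⇒mSp⇒mmSpp⇒mmmSppp⇒mmmmSpppp⇒mmmmmSppppp⇒mmmmmmSpppppp⇒mmmmmmmSppppppp⇒mmmmmmmmSpppppppp⇒mmmmmmmmmppppppppp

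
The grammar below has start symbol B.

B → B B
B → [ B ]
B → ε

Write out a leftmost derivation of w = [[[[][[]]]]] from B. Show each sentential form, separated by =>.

B => [B] => [[B]] => [[[B]]] => [[[BB]]] => [[[[B]B]]] => [[[[]B]]] => [[[[][B]]]] => [[[[][[B]]]]] => [[[[][[]]]]]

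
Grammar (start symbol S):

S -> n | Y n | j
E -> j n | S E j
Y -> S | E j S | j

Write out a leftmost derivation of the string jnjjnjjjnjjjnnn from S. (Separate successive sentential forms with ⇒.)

S ⇒ Yn ⇒ EjSn ⇒ jnjSn ⇒ jnjYnn ⇒ jnjEjSnn ⇒ jnjjnjSnn ⇒ jnjjnjYnnn ⇒ jnjjnjEjSnnn ⇒ jnjjnjSEjjSnnn ⇒ jnjjnjjEjjSnnn ⇒ jnjjnjjjnjjSnnn ⇒ jnjjnjjjnjjjnnn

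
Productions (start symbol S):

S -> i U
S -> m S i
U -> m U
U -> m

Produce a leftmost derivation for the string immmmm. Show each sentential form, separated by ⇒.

S⇒iU⇒imU⇒immU⇒immmU⇒immmmU⇒immmmm

S ⇒ iU   [S -> i U]
iU ⇒ imU   [U -> m U]
imU ⇒ immU   [U -> m U]
immU ⇒ immmU   [U -> m U]
immmU ⇒ immmmU   [U -> m U]
immmmU ⇒ immmmm   [U -> m]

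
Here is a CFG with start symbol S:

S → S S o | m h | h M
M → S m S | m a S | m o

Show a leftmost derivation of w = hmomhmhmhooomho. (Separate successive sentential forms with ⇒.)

S ⇒ SSo   [S → S S o]
SSo ⇒ SSoSo   [S → S S o]
SSoSo ⇒ hMSoSo   [S → h M]
hMSoSo ⇒ hmoSoSo   [M → m o]
hmoSoSo ⇒ hmoSSooSo   [S → S S o]
hmoSSooSo ⇒ hmomhSooSo   [S → m h]
hmomhSooSo ⇒ hmomhSSoooSo   [S → S S o]
hmomhSSoooSo ⇒ hmomhmhSoooSo   [S → m h]
hmomhmhSoooSo ⇒ hmomhmhmhoooSo   [S → m h]
hmomhmhmhoooSo ⇒ hmomhmhmhooomho   [S → m h]

S ⇒ SSo ⇒ SSoSo ⇒ hMSoSo ⇒ hmoSoSo ⇒ hmoSSooSo ⇒ hmomhSooSo ⇒ hmomhSSoooSo ⇒ hmomhmhSoooSo ⇒ hmomhmhmhoooSo ⇒ hmomhmhmhooomho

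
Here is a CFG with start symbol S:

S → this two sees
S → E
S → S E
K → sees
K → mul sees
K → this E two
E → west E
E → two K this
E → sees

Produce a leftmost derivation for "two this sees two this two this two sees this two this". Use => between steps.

S => S E   [S → S E]
S E => E E   [S → E]
E E => two K this E   [E → two K this]
two K this E => two this E two this E   [K → this E two]
two this E two this E => two this sees two this E   [E → sees]
two this sees two this E => two this sees two this two K this   [E → two K this]
two this sees two this two K this => two this sees two this two this E two this   [K → this E two]
two this sees two this two this E two this => two this sees two this two this two K this two this   [E → two K this]
two this sees two this two this two K this two this => two this sees two this two this two sees this two this   [K → sees]

S => S E => E E => two K this E => two this E two this E => two this sees two this E => two this sees two this two K this => two this sees two this two this E two this => two this sees two this two this two K this two this => two this sees two this two this two sees this two this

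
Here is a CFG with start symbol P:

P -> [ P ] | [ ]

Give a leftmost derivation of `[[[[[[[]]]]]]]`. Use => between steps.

P => [P] => [[P]] => [[[P]]] => [[[[P]]]] => [[[[[P]]]]] => [[[[[[P]]]]]] => [[[[[[[]]]]]]]

P => [P]   [P -> [ P ]]
[P] => [[P]]   [P -> [ P ]]
[[P]] => [[[P]]]   [P -> [ P ]]
[[[P]]] => [[[[P]]]]   [P -> [ P ]]
[[[[P]]]] => [[[[[P]]]]]   [P -> [ P ]]
[[[[[P]]]]] => [[[[[[P]]]]]]   [P -> [ P ]]
[[[[[[P]]]]]] => [[[[[[[]]]]]]]   [P -> [ ]]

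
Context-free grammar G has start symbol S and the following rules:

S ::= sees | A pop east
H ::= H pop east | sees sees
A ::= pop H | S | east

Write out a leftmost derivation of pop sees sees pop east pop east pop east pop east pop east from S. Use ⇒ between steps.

S ⇒ A pop east ⇒ S pop east ⇒ A pop east pop east ⇒ S pop east pop east ⇒ A pop east pop east pop east ⇒ pop H pop east pop east pop east ⇒ pop H pop east pop east pop east pop east ⇒ pop H pop east pop east pop east pop east pop east ⇒ pop sees sees pop east pop east pop east pop east pop east

S ⇒ A pop east   [S ::= A pop east]
A pop east ⇒ S pop east   [A ::= S]
S pop east ⇒ A pop east pop east   [S ::= A pop east]
A pop east pop east ⇒ S pop east pop east   [A ::= S]
S pop east pop east ⇒ A pop east pop east pop east   [S ::= A pop east]
A pop east pop east pop east ⇒ pop H pop east pop east pop east   [A ::= pop H]
pop H pop east pop east pop east ⇒ pop H pop east pop east pop east pop east   [H ::= H pop east]
pop H pop east pop east pop east pop east ⇒ pop H pop east pop east pop east pop east pop east   [H ::= H pop east]
pop H pop east pop east pop east pop east pop east ⇒ pop sees sees pop east pop east pop east pop east pop east   [H ::= sees sees]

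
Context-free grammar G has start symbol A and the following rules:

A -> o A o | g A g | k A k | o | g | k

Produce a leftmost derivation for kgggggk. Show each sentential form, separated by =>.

A => kAk   [A -> k A k]
kAk => kgAgk   [A -> g A g]
kgAgk => kggAggk   [A -> g A g]
kggAggk => kgggggk   [A -> g]

A => kAk => kgAgk => kggAggk => kgggggk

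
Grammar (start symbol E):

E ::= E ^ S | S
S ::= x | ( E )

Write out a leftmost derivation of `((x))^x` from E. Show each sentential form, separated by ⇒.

E ⇒ E^S ⇒ S^S ⇒ (E)^S ⇒ (S)^S ⇒ ((E))^S ⇒ ((S))^S ⇒ ((x))^S ⇒ ((x))^x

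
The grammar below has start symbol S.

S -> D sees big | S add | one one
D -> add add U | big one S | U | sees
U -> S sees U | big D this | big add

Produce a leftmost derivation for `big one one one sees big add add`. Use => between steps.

S => S add => S add add => D sees big add add => big one S sees big add add => big one one one sees big add add

S => S add   [S -> S add]
S add => S add add   [S -> S add]
S add add => D sees big add add   [S -> D sees big]
D sees big add add => big one S sees big add add   [D -> big one S]
big one S sees big add add => big one one one sees big add add   [S -> one one]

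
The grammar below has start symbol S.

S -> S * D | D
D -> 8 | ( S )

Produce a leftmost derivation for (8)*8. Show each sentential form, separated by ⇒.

S ⇒ S*D   [S -> S * D]
S*D ⇒ D*D   [S -> D]
D*D ⇒ (S)*D   [D -> ( S )]
(S)*D ⇒ (D)*D   [S -> D]
(D)*D ⇒ (8)*D   [D -> 8]
(8)*D ⇒ (8)*8   [D -> 8]

S ⇒ S*D ⇒ D*D ⇒ (S)*D ⇒ (D)*D ⇒ (8)*D ⇒ (8)*8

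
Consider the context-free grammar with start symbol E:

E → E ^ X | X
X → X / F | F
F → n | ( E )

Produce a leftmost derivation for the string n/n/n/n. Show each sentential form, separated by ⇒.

E ⇒ X ⇒ X/F ⇒ X/F/F ⇒ X/F/F/F ⇒ F/F/F/F ⇒ n/F/F/F ⇒ n/n/F/F ⇒ n/n/n/F ⇒ n/n/n/n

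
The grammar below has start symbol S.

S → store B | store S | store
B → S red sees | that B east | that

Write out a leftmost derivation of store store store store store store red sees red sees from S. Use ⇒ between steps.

S ⇒ store S ⇒ store store S ⇒ store store store S ⇒ store store store store B ⇒ store store store store S red sees ⇒ store store store store store B red sees ⇒ store store store store store S red sees red sees ⇒ store store store store store store red sees red sees

S ⇒ store S   [S → store S]
store S ⇒ store store S   [S → store S]
store store S ⇒ store store store S   [S → store S]
store store store S ⇒ store store store store B   [S → store B]
store store store store B ⇒ store store store store S red sees   [B → S red sees]
store store store store S red sees ⇒ store store store store store B red sees   [S → store B]
store store store store store B red sees ⇒ store store store store store S red sees red sees   [B → S red sees]
store store store store store S red sees red sees ⇒ store store store store store store red sees red sees   [S → store]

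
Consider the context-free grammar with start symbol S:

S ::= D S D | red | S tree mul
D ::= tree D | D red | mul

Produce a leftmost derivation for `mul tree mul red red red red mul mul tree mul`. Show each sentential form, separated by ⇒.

S ⇒ S tree mul ⇒ D S D tree mul ⇒ mul S D tree mul ⇒ mul D S D D tree mul ⇒ mul D red S D D tree mul ⇒ mul tree D red S D D tree mul ⇒ mul tree D red red S D D tree mul ⇒ mul tree D red red red S D D tree mul ⇒ mul tree mul red red red S D D tree mul ⇒ mul tree mul red red red red D D tree mul ⇒ mul tree mul red red red red mul D tree mul ⇒ mul tree mul red red red red mul mul tree mul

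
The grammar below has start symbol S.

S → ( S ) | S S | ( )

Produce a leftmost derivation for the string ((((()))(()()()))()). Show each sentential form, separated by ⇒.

S⇒(S)⇒(SS)⇒((S)S)⇒((SS)S)⇒(((S)S)S)⇒((((S))S)S)⇒((((()))S)S)⇒((((()))(S))S)⇒((((()))(SS))S)⇒((((()))(SSS))S)⇒((((()))(()SS))S)⇒((((()))(()()S))S)⇒((((()))(()()()))S)⇒((((()))(()()()))())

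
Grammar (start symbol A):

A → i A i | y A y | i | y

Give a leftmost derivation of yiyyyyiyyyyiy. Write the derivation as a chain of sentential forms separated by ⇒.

A ⇒ yAy ⇒ yiAiy ⇒ yiyAyiy ⇒ yiyyAyyiy ⇒ yiyyyAyyyiy ⇒ yiyyyyAyyyyiy ⇒ yiyyyyiyyyyiy

A ⇒ yAy   [A → y A y]
yAy ⇒ yiAiy   [A → i A i]
yiAiy ⇒ yiyAyiy   [A → y A y]
yiyAyiy ⇒ yiyyAyyiy   [A → y A y]
yiyyAyyiy ⇒ yiyyyAyyyiy   [A → y A y]
yiyyyAyyyiy ⇒ yiyyyyAyyyyiy   [A → y A y]
yiyyyyAyyyyiy ⇒ yiyyyyiyyyyiy   [A → i]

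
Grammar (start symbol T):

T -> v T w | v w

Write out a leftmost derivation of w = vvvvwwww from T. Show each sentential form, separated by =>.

T=>vTw=>vvTww=>vvvTwww=>vvvvwwww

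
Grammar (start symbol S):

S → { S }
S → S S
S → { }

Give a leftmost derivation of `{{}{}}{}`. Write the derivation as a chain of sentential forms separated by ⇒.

S ⇒ SS   [S → S S]
SS ⇒ {S}S   [S → { S }]
{S}S ⇒ {SS}S   [S → S S]
{SS}S ⇒ {{}S}S   [S → { }]
{{}S}S ⇒ {{}{}}S   [S → { }]
{{}{}}S ⇒ {{}{}}{}   [S → { }]

S⇒SS⇒{S}S⇒{SS}S⇒{{}S}S⇒{{}{}}S⇒{{}{}}{}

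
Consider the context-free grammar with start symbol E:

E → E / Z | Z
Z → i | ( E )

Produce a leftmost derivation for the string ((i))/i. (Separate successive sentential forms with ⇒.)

E⇒E/Z⇒Z/Z⇒(E)/Z⇒(Z)/Z⇒((E))/Z⇒((Z))/Z⇒((i))/Z⇒((i))/i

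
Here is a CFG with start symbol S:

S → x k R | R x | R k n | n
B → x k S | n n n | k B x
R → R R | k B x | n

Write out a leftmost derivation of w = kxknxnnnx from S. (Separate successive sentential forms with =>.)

S => Rx   [S → R x]
Rx => RRx   [R → R R]
RRx => RRRx   [R → R R]
RRRx => RRRRx   [R → R R]
RRRRx => kBxRRRx   [R → k B x]
kBxRRRx => kxkSxRRRx   [B → x k S]
kxkSxRRRx => kxknxRRRx   [S → n]
kxknxRRRx => kxknxnRRx   [R → n]
kxknxnRRx => kxknxnnRx   [R → n]
kxknxnnRx => kxknxnnnx   [R → n]

S => Rx => RRx => RRRx => RRRRx => kBxRRRx => kxkSxRRRx => kxknxRRRx => kxknxnRRx => kxknxnnRx => kxknxnnnx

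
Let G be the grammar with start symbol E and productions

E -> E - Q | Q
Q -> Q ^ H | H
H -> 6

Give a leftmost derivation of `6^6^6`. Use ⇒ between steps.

E ⇒ Q   [E -> Q]
Q ⇒ Q^H   [Q -> Q ^ H]
Q^H ⇒ Q^H^H   [Q -> Q ^ H]
Q^H^H ⇒ H^H^H   [Q -> H]
H^H^H ⇒ 6^H^H   [H -> 6]
6^H^H ⇒ 6^6^H   [H -> 6]
6^6^H ⇒ 6^6^6   [H -> 6]

E ⇒ Q ⇒ Q^H ⇒ Q^H^H ⇒ H^H^H ⇒ 6^H^H ⇒ 6^6^H ⇒ 6^6^6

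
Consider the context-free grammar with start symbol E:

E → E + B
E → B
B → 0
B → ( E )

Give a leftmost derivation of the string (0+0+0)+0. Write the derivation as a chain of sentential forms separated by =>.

E=>E+B=>B+B=>(E)+B=>(E+B)+B=>(E+B+B)+B=>(B+B+B)+B=>(0+B+B)+B=>(0+0+B)+B=>(0+0+0)+B=>(0+0+0)+0

E => E+B   [E → E + B]
E+B => B+B   [E → B]
B+B => (E)+B   [B → ( E )]
(E)+B => (E+B)+B   [E → E + B]
(E+B)+B => (E+B+B)+B   [E → E + B]
(E+B+B)+B => (B+B+B)+B   [E → B]
(B+B+B)+B => (0+B+B)+B   [B → 0]
(0+B+B)+B => (0+0+B)+B   [B → 0]
(0+0+B)+B => (0+0+0)+B   [B → 0]
(0+0+0)+B => (0+0+0)+0   [B → 0]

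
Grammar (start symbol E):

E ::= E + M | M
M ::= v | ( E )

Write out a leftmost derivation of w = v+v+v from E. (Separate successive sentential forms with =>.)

E => E+M   [E ::= E + M]
E+M => E+M+M   [E ::= E + M]
E+M+M => M+M+M   [E ::= M]
M+M+M => v+M+M   [M ::= v]
v+M+M => v+v+M   [M ::= v]
v+v+M => v+v+v   [M ::= v]

E=>E+M=>E+M+M=>M+M+M=>v+M+M=>v+v+M=>v+v+v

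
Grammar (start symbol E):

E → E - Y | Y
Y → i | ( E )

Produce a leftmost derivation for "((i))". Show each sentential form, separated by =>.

E => Y   [E → Y]
Y => (E)   [Y → ( E )]
(E) => (Y)   [E → Y]
(Y) => ((E))   [Y → ( E )]
((E)) => ((Y))   [E → Y]
((Y)) => ((i))   [Y → i]

E => Y => (E) => (Y) => ((E)) => ((Y)) => ((i))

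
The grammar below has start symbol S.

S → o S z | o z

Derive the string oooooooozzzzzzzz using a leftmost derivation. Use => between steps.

S => oSz => ooSzz => oooSzzz => ooooSzzzz => oooooSzzzzz => ooooooSzzzzzz => oooooooSzzzzzzz => oooooooozzzzzzzz

S => oSz   [S → o S z]
oSz => ooSzz   [S → o S z]
ooSzz => oooSzzz   [S → o S z]
oooSzzz => ooooSzzzz   [S → o S z]
ooooSzzzz => oooooSzzzzz   [S → o S z]
oooooSzzzzz => ooooooSzzzzzz   [S → o S z]
ooooooSzzzzzz => oooooooSzzzzzzz   [S → o S z]
oooooooSzzzzzzz => oooooooozzzzzzzz   [S → o z]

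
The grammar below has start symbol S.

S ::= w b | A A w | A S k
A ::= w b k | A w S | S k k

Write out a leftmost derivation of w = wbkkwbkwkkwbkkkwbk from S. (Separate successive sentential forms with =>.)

S=>ASk=>SkkSk=>ASkkkSk=>SkkSkkkSk=>AAwkkSkkkSk=>SkkAwkkSkkkSk=>wbkkAwkkSkkkSk=>wbkkwbkwkkSkkkSk=>wbkkwbkwkkwbkkkSk=>wbkkwbkwkkwbkkkwbk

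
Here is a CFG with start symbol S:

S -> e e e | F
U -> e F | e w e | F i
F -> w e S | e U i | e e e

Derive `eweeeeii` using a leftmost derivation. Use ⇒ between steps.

S ⇒ F   [S -> F]
F ⇒ eUi   [F -> e U i]
eUi ⇒ eFii   [U -> F i]
eFii ⇒ eweSii   [F -> w e S]
eweSii ⇒ eweFii   [S -> F]
eweFii ⇒ eweeeeii   [F -> e e e]

S⇒F⇒eUi⇒eFii⇒eweSii⇒eweFii⇒eweeeeii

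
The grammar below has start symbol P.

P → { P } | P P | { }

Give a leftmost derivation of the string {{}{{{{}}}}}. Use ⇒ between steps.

P ⇒ {P}   [P → { P }]
{P} ⇒ {PP}   [P → P P]
{PP} ⇒ {{}P}   [P → { }]
{{}P} ⇒ {{}{P}}   [P → { P }]
{{}{P}} ⇒ {{}{{P}}}   [P → { P }]
{{}{{P}}} ⇒ {{}{{{P}}}}   [P → { P }]
{{}{{{P}}}} ⇒ {{}{{{{}}}}}   [P → { }]

P⇒{P}⇒{PP}⇒{{}P}⇒{{}{P}}⇒{{}{{P}}}⇒{{}{{{P}}}}⇒{{}{{{{}}}}}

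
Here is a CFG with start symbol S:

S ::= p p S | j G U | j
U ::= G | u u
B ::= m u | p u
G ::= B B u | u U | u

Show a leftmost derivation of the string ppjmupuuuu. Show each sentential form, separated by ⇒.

S⇒ppS⇒ppjGU⇒ppjBBuU⇒ppjmuBuU⇒ppjmupuuU⇒ppjmupuuuu

S ⇒ ppS   [S ::= p p S]
ppS ⇒ ppjGU   [S ::= j G U]
ppjGU ⇒ ppjBBuU   [G ::= B B u]
ppjBBuU ⇒ ppjmuBuU   [B ::= m u]
ppjmuBuU ⇒ ppjmupuuU   [B ::= p u]
ppjmupuuU ⇒ ppjmupuuuu   [U ::= u u]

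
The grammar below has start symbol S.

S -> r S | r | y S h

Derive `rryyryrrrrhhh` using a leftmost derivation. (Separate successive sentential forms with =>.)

S => rS   [S -> r S]
rS => rrS   [S -> r S]
rrS => rrySh   [S -> y S h]
rrySh => rryyShh   [S -> y S h]
rryyShh => rryyrShh   [S -> r S]
rryyrShh => rryyryShhh   [S -> y S h]
rryyryShhh => rryyryrShhh   [S -> r S]
rryyryrShhh => rryyryrrShhh   [S -> r S]
rryyryrrShhh => rryyryrrrShhh   [S -> r S]
rryyryrrrShhh => rryyryrrrrhhh   [S -> r]

S => rS => rrS => rrySh => rryyShh => rryyrShh => rryyryShhh => rryyryrShhh => rryyryrrShhh => rryyryrrrShhh => rryyryrrrrhhh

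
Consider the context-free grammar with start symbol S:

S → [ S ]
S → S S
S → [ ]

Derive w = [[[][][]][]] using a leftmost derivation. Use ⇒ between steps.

S⇒[S]⇒[SS]⇒[[S]S]⇒[[SS]S]⇒[[SSS]S]⇒[[[]SS]S]⇒[[[][]S]S]⇒[[[][][]]S]⇒[[[][][]][]]

S ⇒ [S]   [S → [ S ]]
[S] ⇒ [SS]   [S → S S]
[SS] ⇒ [[S]S]   [S → [ S ]]
[[S]S] ⇒ [[SS]S]   [S → S S]
[[SS]S] ⇒ [[SSS]S]   [S → S S]
[[SSS]S] ⇒ [[[]SS]S]   [S → [ ]]
[[[]SS]S] ⇒ [[[][]S]S]   [S → [ ]]
[[[][]S]S] ⇒ [[[][][]]S]   [S → [ ]]
[[[][][]]S] ⇒ [[[][][]][]]   [S → [ ]]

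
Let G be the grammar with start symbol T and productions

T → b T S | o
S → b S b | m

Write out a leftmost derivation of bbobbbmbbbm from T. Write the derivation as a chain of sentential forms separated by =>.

T => bTS   [T → b T S]
bTS => bbTSS   [T → b T S]
bbTSS => bboSS   [T → o]
bboSS => bbobSbS   [S → b S b]
bbobSbS => bbobbSbbS   [S → b S b]
bbobbSbbS => bbobbbSbbbS   [S → b S b]
bbobbbSbbbS => bbobbbmbbbS   [S → m]
bbobbbmbbbS => bbobbbmbbbm   [S → m]

T => bTS => bbTSS => bboSS => bbobSbS => bbobbSbbS => bbobbbSbbbS => bbobbbmbbbS => bbobbbmbbbm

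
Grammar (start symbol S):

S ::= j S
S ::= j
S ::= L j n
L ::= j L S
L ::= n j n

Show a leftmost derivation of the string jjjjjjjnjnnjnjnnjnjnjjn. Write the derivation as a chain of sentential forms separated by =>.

S => jS => jjS => jjjS => jjjjS => jjjjLjn => jjjjjLSjn => jjjjjjLSSjn => jjjjjjjLSSSjn => jjjjjjjnjnSSSjn => jjjjjjjnjnLjnSSjn => jjjjjjjnjnnjnjnSSjn => jjjjjjjnjnnjnjnLjnSjn => jjjjjjjnjnnjnjnnjnjnSjn => jjjjjjjnjnnjnjnnjnjnjjn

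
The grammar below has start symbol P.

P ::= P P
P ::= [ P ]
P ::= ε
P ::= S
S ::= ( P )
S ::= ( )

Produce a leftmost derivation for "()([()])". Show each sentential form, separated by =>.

P=>PP=>SP=>(P)P=>()P=>()S=>()(P)=>()(PP)=>()([P]P)=>()([PP]P)=>()([SP]P)=>()([(P)P]P)=>()([()P]P)=>()([()]P)=>()([()])

P => PP   [P ::= P P]
PP => SP   [P ::= S]
SP => (P)P   [S ::= ( P )]
(P)P => ()P   [P ::= ε]
()P => ()S   [P ::= S]
()S => ()(P)   [S ::= ( P )]
()(P) => ()(PP)   [P ::= P P]
()(PP) => ()([P]P)   [P ::= [ P ]]
()([P]P) => ()([PP]P)   [P ::= P P]
()([PP]P) => ()([SP]P)   [P ::= S]
()([SP]P) => ()([(P)P]P)   [S ::= ( P )]
()([(P)P]P) => ()([()P]P)   [P ::= ε]
()([()P]P) => ()([()]P)   [P ::= ε]
()([()]P) => ()([()])   [P ::= ε]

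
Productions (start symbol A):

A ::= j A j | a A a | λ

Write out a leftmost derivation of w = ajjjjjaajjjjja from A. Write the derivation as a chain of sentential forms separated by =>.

A=>aAa=>ajAja=>ajjAjja=>ajjjAjjja=>ajjjjAjjjja=>ajjjjjAjjjjja=>ajjjjjaAajjjjja=>ajjjjjaajjjjja

A => aAa   [A ::= a A a]
aAa => ajAja   [A ::= j A j]
ajAja => ajjAjja   [A ::= j A j]
ajjAjja => ajjjAjjja   [A ::= j A j]
ajjjAjjja => ajjjjAjjjja   [A ::= j A j]
ajjjjAjjjja => ajjjjjAjjjjja   [A ::= j A j]
ajjjjjAjjjjja => ajjjjjaAajjjjja   [A ::= a A a]
ajjjjjaAajjjjja => ajjjjjaajjjjja   [A ::= λ]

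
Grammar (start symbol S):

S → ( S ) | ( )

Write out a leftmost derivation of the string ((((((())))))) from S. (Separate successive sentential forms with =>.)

S=>(S)=>((S))=>(((S)))=>((((S))))=>(((((S)))))=>((((((S))))))=>((((((()))))))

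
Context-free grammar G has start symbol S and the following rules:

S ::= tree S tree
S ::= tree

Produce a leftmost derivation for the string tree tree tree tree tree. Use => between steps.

S => tree S tree => tree tree S tree tree => tree tree tree tree tree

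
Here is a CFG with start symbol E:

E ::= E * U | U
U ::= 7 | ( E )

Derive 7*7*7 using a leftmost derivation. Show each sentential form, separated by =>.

E => E*U   [E ::= E * U]
E*U => E*U*U   [E ::= E * U]
E*U*U => U*U*U   [E ::= U]
U*U*U => 7*U*U   [U ::= 7]
7*U*U => 7*7*U   [U ::= 7]
7*7*U => 7*7*7   [U ::= 7]

E => E*U => E*U*U => U*U*U => 7*U*U => 7*7*U => 7*7*7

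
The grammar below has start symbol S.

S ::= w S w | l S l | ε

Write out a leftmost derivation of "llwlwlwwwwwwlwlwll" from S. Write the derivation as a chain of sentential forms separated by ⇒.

S ⇒ lSl ⇒ llSll ⇒ llwSwll ⇒ llwlSlwll ⇒ llwlwSwlwll ⇒ llwlwlSlwlwll ⇒ llwlwlwSwlwlwll ⇒ llwlwlwwSwwlwlwll ⇒ llwlwlwwwSwwwlwlwll ⇒ llwlwlwwwwwwlwlwll

S ⇒ lSl   [S ::= l S l]
lSl ⇒ llSll   [S ::= l S l]
llSll ⇒ llwSwll   [S ::= w S w]
llwSwll ⇒ llwlSlwll   [S ::= l S l]
llwlSlwll ⇒ llwlwSwlwll   [S ::= w S w]
llwlwSwlwll ⇒ llwlwlSlwlwll   [S ::= l S l]
llwlwlSlwlwll ⇒ llwlwlwSwlwlwll   [S ::= w S w]
llwlwlwSwlwlwll ⇒ llwlwlwwSwwlwlwll   [S ::= w S w]
llwlwlwwSwwlwlwll ⇒ llwlwlwwwSwwwlwlwll   [S ::= w S w]
llwlwlwwwSwwwlwlwll ⇒ llwlwlwwwwwwlwlwll   [S ::= ε]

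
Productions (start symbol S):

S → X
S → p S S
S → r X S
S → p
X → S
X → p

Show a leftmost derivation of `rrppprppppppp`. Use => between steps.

S => rXS   [S → r X S]
rXS => rSS   [X → S]
rSS => rrXSS   [S → r X S]
rrXSS => rrpSS   [X → p]
rrpSS => rrppSSS   [S → p S S]
rrppSSS => rrpppSSSS   [S → p S S]
rrpppSSSS => rrppprXSSSS   [S → r X S]
rrppprXSSSS => rrppprpSSSS   [X → p]
rrppprpSSSS => rrppprppSSSSS   [S → p S S]
rrppprppSSSSS => rrppprpppSSSS   [S → p]
rrppprpppSSSS => rrppprppppSSS   [S → p]
rrppprppppSSS => rrppprpppppSS   [S → p]
rrppprpppppSS => rrppprppppppS   [S → p]
rrppprppppppS => rrppprppppppp   [S → p]

S=>rXS=>rSS=>rrXSS=>rrpSS=>rrppSSS=>rrpppSSSS=>rrppprXSSSS=>rrppprpSSSS=>rrppprppSSSSS=>rrppprpppSSSS=>rrppprppppSSS=>rrppprpppppSS=>rrppprppppppS=>rrppprppppppp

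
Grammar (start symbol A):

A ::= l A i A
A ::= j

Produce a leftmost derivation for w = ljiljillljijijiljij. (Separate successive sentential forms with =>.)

A => lAiA   [A ::= l A i A]
lAiA => ljiA   [A ::= j]
ljiA => ljilAiA   [A ::= l A i A]
ljilAiA => ljiljiA   [A ::= j]
ljiljiA => ljiljilAiA   [A ::= l A i A]
ljiljilAiA => ljiljillAiAiA   [A ::= l A i A]
ljiljillAiAiA => ljiljilllAiAiAiA   [A ::= l A i A]
ljiljilllAiAiAiA => ljiljillljiAiAiA   [A ::= j]
ljiljillljiAiAiA => ljiljillljijiAiA   [A ::= j]
ljiljillljijiAiA => ljiljillljijijiA   [A ::= j]
ljiljillljijijiA => ljiljillljijijilAiA   [A ::= l A i A]
ljiljillljijijilAiA => ljiljillljijijiljiA   [A ::= j]
ljiljillljijijiljiA => ljiljillljijijiljij   [A ::= j]

A => lAiA => ljiA => ljilAiA => ljiljiA => ljiljilAiA => ljiljillAiAiA => ljiljilllAiAiAiA => ljiljillljiAiAiA => ljiljillljijiAiA => ljiljillljijijiA => ljiljillljijijilAiA => ljiljillljijijiljiA => ljiljillljijijiljij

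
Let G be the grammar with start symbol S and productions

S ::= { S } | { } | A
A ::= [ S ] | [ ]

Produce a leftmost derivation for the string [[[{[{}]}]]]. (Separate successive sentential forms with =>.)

S => A => [S] => [A] => [[S]] => [[A]] => [[[S]]] => [[[{S}]]] => [[[{A}]]] => [[[{[S]}]]] => [[[{[{}]}]]]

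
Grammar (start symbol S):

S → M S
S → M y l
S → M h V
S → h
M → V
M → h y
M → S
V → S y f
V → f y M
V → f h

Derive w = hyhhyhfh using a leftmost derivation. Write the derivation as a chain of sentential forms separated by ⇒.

S⇒MS⇒hyS⇒hyMS⇒hySS⇒hyhS⇒hyhMhV⇒hyhhyhV⇒hyhhyhfh

S ⇒ MS   [S → M S]
MS ⇒ hyS   [M → h y]
hyS ⇒ hyMS   [S → M S]
hyMS ⇒ hySS   [M → S]
hySS ⇒ hyhS   [S → h]
hyhS ⇒ hyhMhV   [S → M h V]
hyhMhV ⇒ hyhhyhV   [M → h y]
hyhhyhV ⇒ hyhhyhfh   [V → f h]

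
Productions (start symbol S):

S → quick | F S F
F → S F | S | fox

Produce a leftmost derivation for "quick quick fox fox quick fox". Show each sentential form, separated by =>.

S => F S F => S F S F => F S F F S F => S S F F S F => quick S F F S F => quick quick F F S F => quick quick fox F S F => quick quick fox fox S F => quick quick fox fox quick F => quick quick fox fox quick fox

S => F S F   [S → F S F]
F S F => S F S F   [F → S F]
S F S F => F S F F S F   [S → F S F]
F S F F S F => S S F F S F   [F → S]
S S F F S F => quick S F F S F   [S → quick]
quick S F F S F => quick quick F F S F   [S → quick]
quick quick F F S F => quick quick fox F S F   [F → fox]
quick quick fox F S F => quick quick fox fox S F   [F → fox]
quick quick fox fox S F => quick quick fox fox quick F   [S → quick]
quick quick fox fox quick F => quick quick fox fox quick fox   [F → fox]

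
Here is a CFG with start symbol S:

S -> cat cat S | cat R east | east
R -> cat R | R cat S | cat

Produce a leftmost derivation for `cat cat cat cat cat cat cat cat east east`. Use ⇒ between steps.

S ⇒ cat cat S ⇒ cat cat cat R east ⇒ cat cat cat cat R east ⇒ cat cat cat cat cat R east ⇒ cat cat cat cat cat R cat S east ⇒ cat cat cat cat cat cat R cat S east ⇒ cat cat cat cat cat cat cat cat S east ⇒ cat cat cat cat cat cat cat cat east east

S ⇒ cat cat S   [S -> cat cat S]
cat cat S ⇒ cat cat cat R east   [S -> cat R east]
cat cat cat R east ⇒ cat cat cat cat R east   [R -> cat R]
cat cat cat cat R east ⇒ cat cat cat cat cat R east   [R -> cat R]
cat cat cat cat cat R east ⇒ cat cat cat cat cat R cat S east   [R -> R cat S]
cat cat cat cat cat R cat S east ⇒ cat cat cat cat cat cat R cat S east   [R -> cat R]
cat cat cat cat cat cat R cat S east ⇒ cat cat cat cat cat cat cat cat S east   [R -> cat]
cat cat cat cat cat cat cat cat S east ⇒ cat cat cat cat cat cat cat cat east east   [S -> east]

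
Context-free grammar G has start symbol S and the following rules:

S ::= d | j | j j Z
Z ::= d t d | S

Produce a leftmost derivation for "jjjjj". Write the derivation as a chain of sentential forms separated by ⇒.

S ⇒ jjZ   [S ::= j j Z]
jjZ ⇒ jjS   [Z ::= S]
jjS ⇒ jjjjZ   [S ::= j j Z]
jjjjZ ⇒ jjjjS   [Z ::= S]
jjjjS ⇒ jjjjj   [S ::= j]

S⇒jjZ⇒jjS⇒jjjjZ⇒jjjjS⇒jjjjj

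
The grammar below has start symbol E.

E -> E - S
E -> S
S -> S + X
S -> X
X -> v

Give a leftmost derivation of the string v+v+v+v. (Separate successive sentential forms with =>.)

E => S   [E -> S]
S => S+X   [S -> S + X]
S+X => S+X+X   [S -> S + X]
S+X+X => S+X+X+X   [S -> S + X]
S+X+X+X => X+X+X+X   [S -> X]
X+X+X+X => v+X+X+X   [X -> v]
v+X+X+X => v+v+X+X   [X -> v]
v+v+X+X => v+v+v+X   [X -> v]
v+v+v+X => v+v+v+v   [X -> v]

E => S => S+X => S+X+X => S+X+X+X => X+X+X+X => v+X+X+X => v+v+X+X => v+v+v+X => v+v+v+v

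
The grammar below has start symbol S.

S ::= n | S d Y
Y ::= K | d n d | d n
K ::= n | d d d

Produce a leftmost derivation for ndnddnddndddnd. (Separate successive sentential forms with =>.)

S => SdY   [S ::= S d Y]
SdY => SdYdY   [S ::= S d Y]
SdYdY => SdYdYdY   [S ::= S d Y]
SdYdYdY => SdYdYdYdY   [S ::= S d Y]
SdYdYdYdY => ndYdYdYdY   [S ::= n]
ndYdYdYdY => ndKdYdYdY   [Y ::= K]
ndKdYdYdY => ndndYdYdY   [K ::= n]
ndndYdYdY => ndnddndYdY   [Y ::= d n]
ndnddndYdY => ndnddnddnddY   [Y ::= d n d]
ndnddnddnddY => ndnddnddndddnd   [Y ::= d n d]

S=>SdY=>SdYdY=>SdYdYdY=>SdYdYdYdY=>ndYdYdYdY=>ndKdYdYdY=>ndndYdYdY=>ndnddndYdY=>ndnddnddnddY=>ndnddnddndddnd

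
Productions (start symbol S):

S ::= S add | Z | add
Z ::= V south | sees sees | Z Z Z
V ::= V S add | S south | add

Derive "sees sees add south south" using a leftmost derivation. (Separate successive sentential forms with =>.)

S => Z   [S ::= Z]
Z => V south   [Z ::= V south]
V south => S south south   [V ::= S south]
S south south => S add south south   [S ::= S add]
S add south south => Z add south south   [S ::= Z]
Z add south south => sees sees add south south   [Z ::= sees sees]

S => Z => V south => S south south => S add south south => Z add south south => sees sees add south south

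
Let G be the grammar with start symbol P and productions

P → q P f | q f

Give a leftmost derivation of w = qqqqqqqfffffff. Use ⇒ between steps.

P ⇒ qPf ⇒ qqPff ⇒ qqqPfff ⇒ qqqqPffff ⇒ qqqqqPfffff ⇒ qqqqqqPffffff ⇒ qqqqqqqfffffff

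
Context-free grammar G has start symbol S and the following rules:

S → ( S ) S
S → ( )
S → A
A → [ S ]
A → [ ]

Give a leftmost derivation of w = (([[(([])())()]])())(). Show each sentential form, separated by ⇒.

S ⇒ (S)S ⇒ ((S)S)S ⇒ ((A)S)S ⇒ (([S])S)S ⇒ (([A])S)S ⇒ (([[S]])S)S ⇒ (([[(S)S]])S)S ⇒ (([[((S)S)S]])S)S ⇒ (([[((A)S)S]])S)S ⇒ (([[(([])S)S]])S)S ⇒ (([[(([])())S]])S)S ⇒ (([[(([])())()]])S)S ⇒ (([[(([])())()]])())S ⇒ (([[(([])())()]])())()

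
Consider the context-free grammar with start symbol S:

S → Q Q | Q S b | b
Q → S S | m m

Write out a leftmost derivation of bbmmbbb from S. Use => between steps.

S=>QSb=>SSSb=>QQSSb=>SSQSSb=>bSQSSb=>bbQSSb=>bbmmSSb=>bbmmbSb=>bbmmbbb

S => QSb   [S → Q S b]
QSb => SSSb   [Q → S S]
SSSb => QQSSb   [S → Q Q]
QQSSb => SSQSSb   [Q → S S]
SSQSSb => bSQSSb   [S → b]
bSQSSb => bbQSSb   [S → b]
bbQSSb => bbmmSSb   [Q → m m]
bbmmSSb => bbmmbSb   [S → b]
bbmmbSb => bbmmbbb   [S → b]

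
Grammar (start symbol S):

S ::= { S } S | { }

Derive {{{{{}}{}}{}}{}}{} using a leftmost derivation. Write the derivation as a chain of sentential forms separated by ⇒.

S ⇒ {S}S ⇒ {{S}S}S ⇒ {{{S}S}S}S ⇒ {{{{S}S}S}S}S ⇒ {{{{{}}S}S}S}S ⇒ {{{{{}}{}}S}S}S ⇒ {{{{{}}{}}{}}S}S ⇒ {{{{{}}{}}{}}{}}S ⇒ {{{{{}}{}}{}}{}}{}

S ⇒ {S}S   [S ::= { S } S]
{S}S ⇒ {{S}S}S   [S ::= { S } S]
{{S}S}S ⇒ {{{S}S}S}S   [S ::= { S } S]
{{{S}S}S}S ⇒ {{{{S}S}S}S}S   [S ::= { S } S]
{{{{S}S}S}S}S ⇒ {{{{{}}S}S}S}S   [S ::= { }]
{{{{{}}S}S}S}S ⇒ {{{{{}}{}}S}S}S   [S ::= { }]
{{{{{}}{}}S}S}S ⇒ {{{{{}}{}}{}}S}S   [S ::= { }]
{{{{{}}{}}{}}S}S ⇒ {{{{{}}{}}{}}{}}S   [S ::= { }]
{{{{{}}{}}{}}{}}S ⇒ {{{{{}}{}}{}}{}}{}   [S ::= { }]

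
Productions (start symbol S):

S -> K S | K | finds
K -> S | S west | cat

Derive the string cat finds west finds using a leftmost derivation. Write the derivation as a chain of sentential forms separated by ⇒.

S ⇒ K S   [S -> K S]
K S ⇒ cat S   [K -> cat]
cat S ⇒ cat K S   [S -> K S]
cat K S ⇒ cat S west S   [K -> S west]
cat S west S ⇒ cat finds west S   [S -> finds]
cat finds west S ⇒ cat finds west finds   [S -> finds]

S ⇒ K S ⇒ cat S ⇒ cat K S ⇒ cat S west S ⇒ cat finds west S ⇒ cat finds west finds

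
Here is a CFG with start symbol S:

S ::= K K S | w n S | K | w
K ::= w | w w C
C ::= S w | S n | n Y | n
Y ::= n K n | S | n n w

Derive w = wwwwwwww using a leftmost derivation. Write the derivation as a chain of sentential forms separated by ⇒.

S ⇒ KKS   [S ::= K K S]
KKS ⇒ wwCKS   [K ::= w w C]
wwCKS ⇒ wwSwKS   [C ::= S w]
wwSwKS ⇒ wwKKSwKS   [S ::= K K S]
wwKKSwKS ⇒ wwwKSwKS   [K ::= w]
wwwKSwKS ⇒ wwwwSwKS   [K ::= w]
wwwwSwKS ⇒ wwwwKwKS   [S ::= K]
wwwwKwKS ⇒ wwwwwwKS   [K ::= w]
wwwwwwKS ⇒ wwwwwwwS   [K ::= w]
wwwwwwwS ⇒ wwwwwwww   [S ::= w]

S⇒KKS⇒wwCKS⇒wwSwKS⇒wwKKSwKS⇒wwwKSwKS⇒wwwwSwKS⇒wwwwKwKS⇒wwwwwwKS⇒wwwwwwwS⇒wwwwwwww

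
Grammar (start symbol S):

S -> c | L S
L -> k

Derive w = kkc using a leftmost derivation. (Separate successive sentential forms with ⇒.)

S ⇒ LS ⇒ kS ⇒ kLS ⇒ kkS ⇒ kkc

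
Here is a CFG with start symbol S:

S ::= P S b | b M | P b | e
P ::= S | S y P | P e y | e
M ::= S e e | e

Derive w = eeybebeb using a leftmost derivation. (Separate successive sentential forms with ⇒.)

S⇒PSb⇒SSb⇒PSbSb⇒PeySbSb⇒SeySbSb⇒eeySbSb⇒eeybMbSb⇒eeybebSb⇒eeybebeb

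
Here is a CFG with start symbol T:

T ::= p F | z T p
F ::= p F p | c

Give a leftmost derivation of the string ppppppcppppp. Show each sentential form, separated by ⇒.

T ⇒ pF   [T ::= p F]
pF ⇒ ppFp   [F ::= p F p]
ppFp ⇒ pppFpp   [F ::= p F p]
pppFpp ⇒ ppppFppp   [F ::= p F p]
ppppFppp ⇒ pppppFpppp   [F ::= p F p]
pppppFpppp ⇒ ppppppFppppp   [F ::= p F p]
ppppppFppppp ⇒ ppppppcppppp   [F ::= c]

T⇒pF⇒ppFp⇒pppFpp⇒ppppFppp⇒pppppFpppp⇒ppppppFppppp⇒ppppppcppppp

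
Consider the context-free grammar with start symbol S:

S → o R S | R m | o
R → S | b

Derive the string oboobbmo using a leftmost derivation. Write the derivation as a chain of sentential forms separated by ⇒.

S ⇒ oRS   [S → o R S]
oRS ⇒ obS   [R → b]
obS ⇒ oboRS   [S → o R S]
oboRS ⇒ oboSS   [R → S]
oboSS ⇒ obooRSS   [S → o R S]
obooRSS ⇒ oboobSS   [R → b]
oboobSS ⇒ oboobRmS   [S → R m]
oboobRmS ⇒ oboobbmS   [R → b]
oboobbmS ⇒ oboobbmo   [S → o]

S ⇒ oRS ⇒ obS ⇒ oboRS ⇒ oboSS ⇒ obooRSS ⇒ oboobSS ⇒ oboobRmS ⇒ oboobbmS ⇒ oboobbmo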